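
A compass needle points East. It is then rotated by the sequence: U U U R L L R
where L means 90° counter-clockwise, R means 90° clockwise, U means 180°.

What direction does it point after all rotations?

Start: East
  U (U-turn (180°)) -> West
  U (U-turn (180°)) -> East
  U (U-turn (180°)) -> West
  R (right (90° clockwise)) -> North
  L (left (90° counter-clockwise)) -> West
  L (left (90° counter-clockwise)) -> South
  R (right (90° clockwise)) -> West
Final: West

Answer: Final heading: West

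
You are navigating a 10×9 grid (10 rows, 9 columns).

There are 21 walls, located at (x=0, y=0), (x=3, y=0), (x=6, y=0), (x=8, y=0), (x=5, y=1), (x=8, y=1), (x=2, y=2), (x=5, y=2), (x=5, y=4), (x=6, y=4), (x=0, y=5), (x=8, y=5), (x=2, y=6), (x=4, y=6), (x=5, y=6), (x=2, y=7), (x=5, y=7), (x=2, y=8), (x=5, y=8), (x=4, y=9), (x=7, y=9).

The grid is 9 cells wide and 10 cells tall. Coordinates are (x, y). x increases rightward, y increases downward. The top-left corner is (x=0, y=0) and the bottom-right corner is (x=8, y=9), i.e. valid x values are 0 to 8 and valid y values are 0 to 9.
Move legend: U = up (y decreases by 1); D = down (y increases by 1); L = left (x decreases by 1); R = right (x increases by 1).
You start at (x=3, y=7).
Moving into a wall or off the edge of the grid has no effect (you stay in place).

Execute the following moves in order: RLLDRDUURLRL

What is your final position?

Start: (x=3, y=7)
  R (right): (x=3, y=7) -> (x=4, y=7)
  L (left): (x=4, y=7) -> (x=3, y=7)
  L (left): blocked, stay at (x=3, y=7)
  D (down): (x=3, y=7) -> (x=3, y=8)
  R (right): (x=3, y=8) -> (x=4, y=8)
  D (down): blocked, stay at (x=4, y=8)
  U (up): (x=4, y=8) -> (x=4, y=7)
  U (up): blocked, stay at (x=4, y=7)
  R (right): blocked, stay at (x=4, y=7)
  L (left): (x=4, y=7) -> (x=3, y=7)
  R (right): (x=3, y=7) -> (x=4, y=7)
  L (left): (x=4, y=7) -> (x=3, y=7)
Final: (x=3, y=7)

Answer: Final position: (x=3, y=7)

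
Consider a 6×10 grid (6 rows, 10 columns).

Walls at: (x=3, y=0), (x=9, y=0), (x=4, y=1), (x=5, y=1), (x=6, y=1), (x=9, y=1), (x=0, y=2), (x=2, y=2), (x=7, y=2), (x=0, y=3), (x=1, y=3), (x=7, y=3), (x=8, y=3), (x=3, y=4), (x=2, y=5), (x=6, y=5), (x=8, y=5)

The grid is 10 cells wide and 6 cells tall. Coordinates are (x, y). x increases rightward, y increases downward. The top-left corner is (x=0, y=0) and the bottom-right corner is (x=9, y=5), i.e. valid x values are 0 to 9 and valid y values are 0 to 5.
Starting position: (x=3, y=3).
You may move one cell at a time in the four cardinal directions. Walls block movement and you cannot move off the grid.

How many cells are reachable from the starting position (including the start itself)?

BFS flood-fill from (x=3, y=3):
  Distance 0: (x=3, y=3)
  Distance 1: (x=3, y=2), (x=2, y=3), (x=4, y=3)
  Distance 2: (x=3, y=1), (x=4, y=2), (x=5, y=3), (x=2, y=4), (x=4, y=4)
  Distance 3: (x=2, y=1), (x=5, y=2), (x=6, y=3), (x=1, y=4), (x=5, y=4), (x=4, y=5)
  Distance 4: (x=2, y=0), (x=1, y=1), (x=6, y=2), (x=0, y=4), (x=6, y=4), (x=1, y=5), (x=3, y=5), (x=5, y=5)
  Distance 5: (x=1, y=0), (x=0, y=1), (x=1, y=2), (x=7, y=4), (x=0, y=5)
  Distance 6: (x=0, y=0), (x=8, y=4), (x=7, y=5)
  Distance 7: (x=9, y=4)
  Distance 8: (x=9, y=3), (x=9, y=5)
  Distance 9: (x=9, y=2)
  Distance 10: (x=8, y=2)
  Distance 11: (x=8, y=1)
  Distance 12: (x=8, y=0), (x=7, y=1)
  Distance 13: (x=7, y=0)
  Distance 14: (x=6, y=0)
  Distance 15: (x=5, y=0)
  Distance 16: (x=4, y=0)
Total reachable: 43 (grid has 43 open cells total)

Answer: Reachable cells: 43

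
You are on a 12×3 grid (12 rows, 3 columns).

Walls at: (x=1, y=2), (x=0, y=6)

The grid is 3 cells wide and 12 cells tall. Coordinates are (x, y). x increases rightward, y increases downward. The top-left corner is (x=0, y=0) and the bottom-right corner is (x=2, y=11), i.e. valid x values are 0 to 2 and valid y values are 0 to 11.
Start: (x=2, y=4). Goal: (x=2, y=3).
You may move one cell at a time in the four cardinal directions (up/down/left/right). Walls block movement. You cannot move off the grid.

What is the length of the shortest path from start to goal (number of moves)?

Answer: Shortest path length: 1

Derivation:
BFS from (x=2, y=4) until reaching (x=2, y=3):
  Distance 0: (x=2, y=4)
  Distance 1: (x=2, y=3), (x=1, y=4), (x=2, y=5)  <- goal reached here
One shortest path (1 moves): (x=2, y=4) -> (x=2, y=3)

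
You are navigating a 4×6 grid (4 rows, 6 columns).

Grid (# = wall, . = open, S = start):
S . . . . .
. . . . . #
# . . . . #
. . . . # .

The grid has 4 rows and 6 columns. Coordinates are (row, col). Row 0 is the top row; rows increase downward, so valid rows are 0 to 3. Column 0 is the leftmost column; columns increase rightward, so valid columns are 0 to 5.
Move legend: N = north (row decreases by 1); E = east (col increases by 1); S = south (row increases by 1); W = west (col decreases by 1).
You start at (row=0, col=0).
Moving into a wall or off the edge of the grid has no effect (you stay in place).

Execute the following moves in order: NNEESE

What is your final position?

Start: (row=0, col=0)
  N (north): blocked, stay at (row=0, col=0)
  N (north): blocked, stay at (row=0, col=0)
  E (east): (row=0, col=0) -> (row=0, col=1)
  E (east): (row=0, col=1) -> (row=0, col=2)
  S (south): (row=0, col=2) -> (row=1, col=2)
  E (east): (row=1, col=2) -> (row=1, col=3)
Final: (row=1, col=3)

Answer: Final position: (row=1, col=3)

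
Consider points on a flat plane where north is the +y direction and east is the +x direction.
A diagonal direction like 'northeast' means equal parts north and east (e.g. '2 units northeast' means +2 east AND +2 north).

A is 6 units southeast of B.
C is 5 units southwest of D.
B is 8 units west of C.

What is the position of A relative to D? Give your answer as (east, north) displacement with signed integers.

Answer: A is at (east=-7, north=-11) relative to D.

Derivation:
Place D at the origin (east=0, north=0).
  C is 5 units southwest of D: delta (east=-5, north=-5); C at (east=-5, north=-5).
  B is 8 units west of C: delta (east=-8, north=+0); B at (east=-13, north=-5).
  A is 6 units southeast of B: delta (east=+6, north=-6); A at (east=-7, north=-11).
Therefore A relative to D: (east=-7, north=-11).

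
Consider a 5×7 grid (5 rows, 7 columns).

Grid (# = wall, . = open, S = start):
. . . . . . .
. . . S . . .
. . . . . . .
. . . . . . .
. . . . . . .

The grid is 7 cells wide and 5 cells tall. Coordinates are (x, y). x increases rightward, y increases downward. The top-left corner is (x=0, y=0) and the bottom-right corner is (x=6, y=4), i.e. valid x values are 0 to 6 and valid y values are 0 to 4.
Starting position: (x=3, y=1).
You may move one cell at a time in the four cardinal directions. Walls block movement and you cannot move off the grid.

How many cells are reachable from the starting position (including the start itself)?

BFS flood-fill from (x=3, y=1):
  Distance 0: (x=3, y=1)
  Distance 1: (x=3, y=0), (x=2, y=1), (x=4, y=1), (x=3, y=2)
  Distance 2: (x=2, y=0), (x=4, y=0), (x=1, y=1), (x=5, y=1), (x=2, y=2), (x=4, y=2), (x=3, y=3)
  Distance 3: (x=1, y=0), (x=5, y=0), (x=0, y=1), (x=6, y=1), (x=1, y=2), (x=5, y=2), (x=2, y=3), (x=4, y=3), (x=3, y=4)
  Distance 4: (x=0, y=0), (x=6, y=0), (x=0, y=2), (x=6, y=2), (x=1, y=3), (x=5, y=3), (x=2, y=4), (x=4, y=4)
  Distance 5: (x=0, y=3), (x=6, y=3), (x=1, y=4), (x=5, y=4)
  Distance 6: (x=0, y=4), (x=6, y=4)
Total reachable: 35 (grid has 35 open cells total)

Answer: Reachable cells: 35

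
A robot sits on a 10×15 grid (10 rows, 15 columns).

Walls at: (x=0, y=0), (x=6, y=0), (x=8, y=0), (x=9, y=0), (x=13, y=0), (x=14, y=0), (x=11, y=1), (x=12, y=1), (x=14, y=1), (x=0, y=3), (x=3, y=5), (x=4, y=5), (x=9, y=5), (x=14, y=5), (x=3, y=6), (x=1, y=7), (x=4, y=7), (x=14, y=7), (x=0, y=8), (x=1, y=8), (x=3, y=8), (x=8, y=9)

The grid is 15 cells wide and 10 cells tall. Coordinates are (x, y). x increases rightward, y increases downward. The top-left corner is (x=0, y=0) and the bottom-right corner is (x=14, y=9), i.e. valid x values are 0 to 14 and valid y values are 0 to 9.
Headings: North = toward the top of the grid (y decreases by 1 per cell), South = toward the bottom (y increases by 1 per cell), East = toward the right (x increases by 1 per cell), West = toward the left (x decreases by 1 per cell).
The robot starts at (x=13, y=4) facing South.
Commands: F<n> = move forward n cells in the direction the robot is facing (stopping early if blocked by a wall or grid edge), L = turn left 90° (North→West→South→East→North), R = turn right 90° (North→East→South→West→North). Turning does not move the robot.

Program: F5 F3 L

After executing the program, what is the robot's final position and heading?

Start: (x=13, y=4), facing South
  F5: move forward 5, now at (x=13, y=9)
  F3: move forward 0/3 (blocked), now at (x=13, y=9)
  L: turn left, now facing East
Final: (x=13, y=9), facing East

Answer: Final position: (x=13, y=9), facing East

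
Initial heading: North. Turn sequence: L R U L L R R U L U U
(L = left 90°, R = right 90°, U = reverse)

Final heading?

Start: North
  L (left (90° counter-clockwise)) -> West
  R (right (90° clockwise)) -> North
  U (U-turn (180°)) -> South
  L (left (90° counter-clockwise)) -> East
  L (left (90° counter-clockwise)) -> North
  R (right (90° clockwise)) -> East
  R (right (90° clockwise)) -> South
  U (U-turn (180°)) -> North
  L (left (90° counter-clockwise)) -> West
  U (U-turn (180°)) -> East
  U (U-turn (180°)) -> West
Final: West

Answer: Final heading: West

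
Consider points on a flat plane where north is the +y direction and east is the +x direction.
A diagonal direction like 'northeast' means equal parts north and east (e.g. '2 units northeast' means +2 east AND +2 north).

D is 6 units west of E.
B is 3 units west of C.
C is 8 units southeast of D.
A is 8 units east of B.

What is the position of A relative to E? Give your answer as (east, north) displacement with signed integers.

Answer: A is at (east=7, north=-8) relative to E.

Derivation:
Place E at the origin (east=0, north=0).
  D is 6 units west of E: delta (east=-6, north=+0); D at (east=-6, north=0).
  C is 8 units southeast of D: delta (east=+8, north=-8); C at (east=2, north=-8).
  B is 3 units west of C: delta (east=-3, north=+0); B at (east=-1, north=-8).
  A is 8 units east of B: delta (east=+8, north=+0); A at (east=7, north=-8).
Therefore A relative to E: (east=7, north=-8).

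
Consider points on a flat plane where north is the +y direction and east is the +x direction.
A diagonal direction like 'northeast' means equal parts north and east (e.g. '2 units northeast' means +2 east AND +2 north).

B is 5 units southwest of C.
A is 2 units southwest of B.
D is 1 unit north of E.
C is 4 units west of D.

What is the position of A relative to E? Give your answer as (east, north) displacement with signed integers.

Place E at the origin (east=0, north=0).
  D is 1 unit north of E: delta (east=+0, north=+1); D at (east=0, north=1).
  C is 4 units west of D: delta (east=-4, north=+0); C at (east=-4, north=1).
  B is 5 units southwest of C: delta (east=-5, north=-5); B at (east=-9, north=-4).
  A is 2 units southwest of B: delta (east=-2, north=-2); A at (east=-11, north=-6).
Therefore A relative to E: (east=-11, north=-6).

Answer: A is at (east=-11, north=-6) relative to E.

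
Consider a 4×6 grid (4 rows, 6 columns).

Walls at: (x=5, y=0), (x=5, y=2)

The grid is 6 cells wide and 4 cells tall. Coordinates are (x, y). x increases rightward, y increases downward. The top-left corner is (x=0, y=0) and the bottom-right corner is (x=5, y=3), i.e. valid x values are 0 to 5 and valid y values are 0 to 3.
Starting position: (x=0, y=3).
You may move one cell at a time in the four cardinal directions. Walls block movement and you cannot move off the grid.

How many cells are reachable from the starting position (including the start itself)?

BFS flood-fill from (x=0, y=3):
  Distance 0: (x=0, y=3)
  Distance 1: (x=0, y=2), (x=1, y=3)
  Distance 2: (x=0, y=1), (x=1, y=2), (x=2, y=3)
  Distance 3: (x=0, y=0), (x=1, y=1), (x=2, y=2), (x=3, y=3)
  Distance 4: (x=1, y=0), (x=2, y=1), (x=3, y=2), (x=4, y=3)
  Distance 5: (x=2, y=0), (x=3, y=1), (x=4, y=2), (x=5, y=3)
  Distance 6: (x=3, y=0), (x=4, y=1)
  Distance 7: (x=4, y=0), (x=5, y=1)
Total reachable: 22 (grid has 22 open cells total)

Answer: Reachable cells: 22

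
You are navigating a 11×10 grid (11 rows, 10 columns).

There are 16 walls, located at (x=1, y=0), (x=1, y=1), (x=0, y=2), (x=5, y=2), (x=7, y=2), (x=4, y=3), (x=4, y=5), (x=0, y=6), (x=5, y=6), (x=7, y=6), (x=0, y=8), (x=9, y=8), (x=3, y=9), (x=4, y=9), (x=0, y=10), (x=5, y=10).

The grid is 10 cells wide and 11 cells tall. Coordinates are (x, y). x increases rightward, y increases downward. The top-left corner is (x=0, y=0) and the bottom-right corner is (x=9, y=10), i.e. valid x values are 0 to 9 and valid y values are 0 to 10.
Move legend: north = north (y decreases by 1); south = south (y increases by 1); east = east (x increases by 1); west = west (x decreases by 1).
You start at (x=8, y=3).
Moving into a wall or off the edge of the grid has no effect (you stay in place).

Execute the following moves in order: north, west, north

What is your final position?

Start: (x=8, y=3)
  north (north): (x=8, y=3) -> (x=8, y=2)
  west (west): blocked, stay at (x=8, y=2)
  north (north): (x=8, y=2) -> (x=8, y=1)
Final: (x=8, y=1)

Answer: Final position: (x=8, y=1)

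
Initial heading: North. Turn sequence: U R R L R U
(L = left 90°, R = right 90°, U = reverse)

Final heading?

Answer: Final heading: South

Derivation:
Start: North
  U (U-turn (180°)) -> South
  R (right (90° clockwise)) -> West
  R (right (90° clockwise)) -> North
  L (left (90° counter-clockwise)) -> West
  R (right (90° clockwise)) -> North
  U (U-turn (180°)) -> South
Final: South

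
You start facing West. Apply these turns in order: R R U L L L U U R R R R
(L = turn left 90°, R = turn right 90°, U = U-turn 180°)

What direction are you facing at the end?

Answer: Final heading: North

Derivation:
Start: West
  R (right (90° clockwise)) -> North
  R (right (90° clockwise)) -> East
  U (U-turn (180°)) -> West
  L (left (90° counter-clockwise)) -> South
  L (left (90° counter-clockwise)) -> East
  L (left (90° counter-clockwise)) -> North
  U (U-turn (180°)) -> South
  U (U-turn (180°)) -> North
  R (right (90° clockwise)) -> East
  R (right (90° clockwise)) -> South
  R (right (90° clockwise)) -> West
  R (right (90° clockwise)) -> North
Final: North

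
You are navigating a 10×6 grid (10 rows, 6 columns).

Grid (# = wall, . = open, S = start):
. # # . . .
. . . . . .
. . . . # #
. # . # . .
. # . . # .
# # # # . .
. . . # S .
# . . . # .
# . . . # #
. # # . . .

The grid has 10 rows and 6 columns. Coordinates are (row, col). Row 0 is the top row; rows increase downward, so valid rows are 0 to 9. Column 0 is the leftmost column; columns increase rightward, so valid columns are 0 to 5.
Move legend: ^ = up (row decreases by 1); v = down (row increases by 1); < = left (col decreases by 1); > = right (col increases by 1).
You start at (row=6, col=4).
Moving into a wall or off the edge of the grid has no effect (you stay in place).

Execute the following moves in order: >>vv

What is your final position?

Start: (row=6, col=4)
  > (right): (row=6, col=4) -> (row=6, col=5)
  > (right): blocked, stay at (row=6, col=5)
  v (down): (row=6, col=5) -> (row=7, col=5)
  v (down): blocked, stay at (row=7, col=5)
Final: (row=7, col=5)

Answer: Final position: (row=7, col=5)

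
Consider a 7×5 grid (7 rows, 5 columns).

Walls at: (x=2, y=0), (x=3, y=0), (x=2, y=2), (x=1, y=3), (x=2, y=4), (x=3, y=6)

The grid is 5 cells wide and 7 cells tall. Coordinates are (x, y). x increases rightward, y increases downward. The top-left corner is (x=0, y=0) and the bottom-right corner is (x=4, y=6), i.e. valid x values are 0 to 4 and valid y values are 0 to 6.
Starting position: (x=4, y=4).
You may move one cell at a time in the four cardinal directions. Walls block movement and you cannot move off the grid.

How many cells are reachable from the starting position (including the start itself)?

BFS flood-fill from (x=4, y=4):
  Distance 0: (x=4, y=4)
  Distance 1: (x=4, y=3), (x=3, y=4), (x=4, y=5)
  Distance 2: (x=4, y=2), (x=3, y=3), (x=3, y=5), (x=4, y=6)
  Distance 3: (x=4, y=1), (x=3, y=2), (x=2, y=3), (x=2, y=5)
  Distance 4: (x=4, y=0), (x=3, y=1), (x=1, y=5), (x=2, y=6)
  Distance 5: (x=2, y=1), (x=1, y=4), (x=0, y=5), (x=1, y=6)
  Distance 6: (x=1, y=1), (x=0, y=4), (x=0, y=6)
  Distance 7: (x=1, y=0), (x=0, y=1), (x=1, y=2), (x=0, y=3)
  Distance 8: (x=0, y=0), (x=0, y=2)
Total reachable: 29 (grid has 29 open cells total)

Answer: Reachable cells: 29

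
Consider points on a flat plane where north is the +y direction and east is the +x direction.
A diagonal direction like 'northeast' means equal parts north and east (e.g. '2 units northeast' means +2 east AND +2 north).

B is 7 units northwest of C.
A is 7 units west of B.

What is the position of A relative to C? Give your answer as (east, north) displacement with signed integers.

Place C at the origin (east=0, north=0).
  B is 7 units northwest of C: delta (east=-7, north=+7); B at (east=-7, north=7).
  A is 7 units west of B: delta (east=-7, north=+0); A at (east=-14, north=7).
Therefore A relative to C: (east=-14, north=7).

Answer: A is at (east=-14, north=7) relative to C.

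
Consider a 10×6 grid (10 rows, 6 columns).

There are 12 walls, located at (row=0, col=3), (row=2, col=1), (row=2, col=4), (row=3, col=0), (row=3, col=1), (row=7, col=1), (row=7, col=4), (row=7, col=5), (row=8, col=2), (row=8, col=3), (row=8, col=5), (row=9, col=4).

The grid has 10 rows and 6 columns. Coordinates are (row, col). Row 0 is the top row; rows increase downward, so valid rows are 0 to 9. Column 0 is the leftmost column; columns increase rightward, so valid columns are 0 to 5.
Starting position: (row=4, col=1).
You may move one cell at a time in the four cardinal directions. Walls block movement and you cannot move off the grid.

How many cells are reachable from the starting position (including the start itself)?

BFS flood-fill from (row=4, col=1):
  Distance 0: (row=4, col=1)
  Distance 1: (row=4, col=0), (row=4, col=2), (row=5, col=1)
  Distance 2: (row=3, col=2), (row=4, col=3), (row=5, col=0), (row=5, col=2), (row=6, col=1)
  Distance 3: (row=2, col=2), (row=3, col=3), (row=4, col=4), (row=5, col=3), (row=6, col=0), (row=6, col=2)
  Distance 4: (row=1, col=2), (row=2, col=3), (row=3, col=4), (row=4, col=5), (row=5, col=4), (row=6, col=3), (row=7, col=0), (row=7, col=2)
  Distance 5: (row=0, col=2), (row=1, col=1), (row=1, col=3), (row=3, col=5), (row=5, col=5), (row=6, col=4), (row=7, col=3), (row=8, col=0)
  Distance 6: (row=0, col=1), (row=1, col=0), (row=1, col=4), (row=2, col=5), (row=6, col=5), (row=8, col=1), (row=9, col=0)
  Distance 7: (row=0, col=0), (row=0, col=4), (row=1, col=5), (row=2, col=0), (row=9, col=1)
  Distance 8: (row=0, col=5), (row=9, col=2)
  Distance 9: (row=9, col=3)
Total reachable: 46 (grid has 48 open cells total)

Answer: Reachable cells: 46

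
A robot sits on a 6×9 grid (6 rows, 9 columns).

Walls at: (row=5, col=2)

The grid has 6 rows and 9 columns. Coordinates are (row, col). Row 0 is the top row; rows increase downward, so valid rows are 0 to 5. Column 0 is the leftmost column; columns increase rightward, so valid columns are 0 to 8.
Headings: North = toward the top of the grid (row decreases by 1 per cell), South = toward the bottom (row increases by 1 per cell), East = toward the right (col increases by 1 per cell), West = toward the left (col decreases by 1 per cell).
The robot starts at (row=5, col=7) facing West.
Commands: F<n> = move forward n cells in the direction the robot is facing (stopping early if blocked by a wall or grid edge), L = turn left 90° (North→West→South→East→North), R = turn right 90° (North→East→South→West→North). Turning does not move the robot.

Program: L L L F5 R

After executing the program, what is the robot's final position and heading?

Start: (row=5, col=7), facing West
  L: turn left, now facing South
  L: turn left, now facing East
  L: turn left, now facing North
  F5: move forward 5, now at (row=0, col=7)
  R: turn right, now facing East
Final: (row=0, col=7), facing East

Answer: Final position: (row=0, col=7), facing East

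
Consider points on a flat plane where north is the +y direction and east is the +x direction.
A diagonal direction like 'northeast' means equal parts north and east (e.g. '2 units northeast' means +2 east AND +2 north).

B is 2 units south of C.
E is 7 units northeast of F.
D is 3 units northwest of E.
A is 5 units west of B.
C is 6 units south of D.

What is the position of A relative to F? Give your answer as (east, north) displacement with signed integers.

Place F at the origin (east=0, north=0).
  E is 7 units northeast of F: delta (east=+7, north=+7); E at (east=7, north=7).
  D is 3 units northwest of E: delta (east=-3, north=+3); D at (east=4, north=10).
  C is 6 units south of D: delta (east=+0, north=-6); C at (east=4, north=4).
  B is 2 units south of C: delta (east=+0, north=-2); B at (east=4, north=2).
  A is 5 units west of B: delta (east=-5, north=+0); A at (east=-1, north=2).
Therefore A relative to F: (east=-1, north=2).

Answer: A is at (east=-1, north=2) relative to F.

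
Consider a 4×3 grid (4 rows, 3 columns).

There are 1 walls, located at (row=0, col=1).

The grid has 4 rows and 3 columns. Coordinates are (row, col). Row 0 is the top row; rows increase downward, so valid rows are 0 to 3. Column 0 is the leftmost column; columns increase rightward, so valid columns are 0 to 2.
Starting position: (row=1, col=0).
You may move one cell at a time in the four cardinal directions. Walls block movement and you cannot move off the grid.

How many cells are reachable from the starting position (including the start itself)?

BFS flood-fill from (row=1, col=0):
  Distance 0: (row=1, col=0)
  Distance 1: (row=0, col=0), (row=1, col=1), (row=2, col=0)
  Distance 2: (row=1, col=2), (row=2, col=1), (row=3, col=0)
  Distance 3: (row=0, col=2), (row=2, col=2), (row=3, col=1)
  Distance 4: (row=3, col=2)
Total reachable: 11 (grid has 11 open cells total)

Answer: Reachable cells: 11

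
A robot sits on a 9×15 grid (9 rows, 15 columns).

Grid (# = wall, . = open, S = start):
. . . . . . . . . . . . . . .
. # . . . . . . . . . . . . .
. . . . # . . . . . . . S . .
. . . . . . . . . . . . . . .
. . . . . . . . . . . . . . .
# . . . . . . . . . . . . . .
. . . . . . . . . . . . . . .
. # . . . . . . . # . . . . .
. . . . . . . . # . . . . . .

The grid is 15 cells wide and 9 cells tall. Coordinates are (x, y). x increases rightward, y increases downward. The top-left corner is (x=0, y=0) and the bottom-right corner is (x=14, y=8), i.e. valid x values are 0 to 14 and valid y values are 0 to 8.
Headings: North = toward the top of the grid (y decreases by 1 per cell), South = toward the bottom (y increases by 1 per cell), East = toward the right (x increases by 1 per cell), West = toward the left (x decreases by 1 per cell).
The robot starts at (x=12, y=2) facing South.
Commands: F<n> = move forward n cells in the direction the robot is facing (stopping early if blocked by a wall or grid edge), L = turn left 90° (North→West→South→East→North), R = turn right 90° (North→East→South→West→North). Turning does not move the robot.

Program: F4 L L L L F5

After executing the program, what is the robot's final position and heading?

Answer: Final position: (x=12, y=8), facing South

Derivation:
Start: (x=12, y=2), facing South
  F4: move forward 4, now at (x=12, y=6)
  L: turn left, now facing East
  L: turn left, now facing North
  L: turn left, now facing West
  L: turn left, now facing South
  F5: move forward 2/5 (blocked), now at (x=12, y=8)
Final: (x=12, y=8), facing South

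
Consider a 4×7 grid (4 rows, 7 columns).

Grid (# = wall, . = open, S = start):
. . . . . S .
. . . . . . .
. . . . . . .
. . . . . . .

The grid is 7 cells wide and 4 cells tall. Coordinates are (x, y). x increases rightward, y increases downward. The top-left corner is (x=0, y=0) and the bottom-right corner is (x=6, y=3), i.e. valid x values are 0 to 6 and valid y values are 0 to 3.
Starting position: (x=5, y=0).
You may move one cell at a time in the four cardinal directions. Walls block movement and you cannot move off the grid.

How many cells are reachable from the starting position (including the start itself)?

BFS flood-fill from (x=5, y=0):
  Distance 0: (x=5, y=0)
  Distance 1: (x=4, y=0), (x=6, y=0), (x=5, y=1)
  Distance 2: (x=3, y=0), (x=4, y=1), (x=6, y=1), (x=5, y=2)
  Distance 3: (x=2, y=0), (x=3, y=1), (x=4, y=2), (x=6, y=2), (x=5, y=3)
  Distance 4: (x=1, y=0), (x=2, y=1), (x=3, y=2), (x=4, y=3), (x=6, y=3)
  Distance 5: (x=0, y=0), (x=1, y=1), (x=2, y=2), (x=3, y=3)
  Distance 6: (x=0, y=1), (x=1, y=2), (x=2, y=3)
  Distance 7: (x=0, y=2), (x=1, y=3)
  Distance 8: (x=0, y=3)
Total reachable: 28 (grid has 28 open cells total)

Answer: Reachable cells: 28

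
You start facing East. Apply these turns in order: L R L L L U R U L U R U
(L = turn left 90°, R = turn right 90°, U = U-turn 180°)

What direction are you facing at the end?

Start: East
  L (left (90° counter-clockwise)) -> North
  R (right (90° clockwise)) -> East
  L (left (90° counter-clockwise)) -> North
  L (left (90° counter-clockwise)) -> West
  L (left (90° counter-clockwise)) -> South
  U (U-turn (180°)) -> North
  R (right (90° clockwise)) -> East
  U (U-turn (180°)) -> West
  L (left (90° counter-clockwise)) -> South
  U (U-turn (180°)) -> North
  R (right (90° clockwise)) -> East
  U (U-turn (180°)) -> West
Final: West

Answer: Final heading: West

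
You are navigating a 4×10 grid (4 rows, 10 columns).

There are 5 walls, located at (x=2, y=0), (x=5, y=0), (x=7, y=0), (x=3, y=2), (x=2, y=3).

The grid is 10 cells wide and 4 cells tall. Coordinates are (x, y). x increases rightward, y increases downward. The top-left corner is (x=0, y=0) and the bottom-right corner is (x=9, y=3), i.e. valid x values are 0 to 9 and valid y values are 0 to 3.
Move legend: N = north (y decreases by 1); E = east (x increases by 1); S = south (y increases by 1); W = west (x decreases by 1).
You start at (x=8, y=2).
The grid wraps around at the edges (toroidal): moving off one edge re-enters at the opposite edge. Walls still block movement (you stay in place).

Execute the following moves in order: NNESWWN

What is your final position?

Start: (x=8, y=2)
  N (north): (x=8, y=2) -> (x=8, y=1)
  N (north): (x=8, y=1) -> (x=8, y=0)
  E (east): (x=8, y=0) -> (x=9, y=0)
  S (south): (x=9, y=0) -> (x=9, y=1)
  W (west): (x=9, y=1) -> (x=8, y=1)
  W (west): (x=8, y=1) -> (x=7, y=1)
  N (north): blocked, stay at (x=7, y=1)
Final: (x=7, y=1)

Answer: Final position: (x=7, y=1)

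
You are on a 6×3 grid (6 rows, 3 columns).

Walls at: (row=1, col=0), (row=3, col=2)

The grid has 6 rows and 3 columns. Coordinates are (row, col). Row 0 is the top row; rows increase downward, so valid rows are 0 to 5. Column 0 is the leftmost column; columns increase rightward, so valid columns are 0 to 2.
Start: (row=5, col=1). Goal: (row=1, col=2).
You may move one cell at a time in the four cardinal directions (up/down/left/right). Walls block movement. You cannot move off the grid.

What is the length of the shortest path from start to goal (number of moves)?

BFS from (row=5, col=1) until reaching (row=1, col=2):
  Distance 0: (row=5, col=1)
  Distance 1: (row=4, col=1), (row=5, col=0), (row=5, col=2)
  Distance 2: (row=3, col=1), (row=4, col=0), (row=4, col=2)
  Distance 3: (row=2, col=1), (row=3, col=0)
  Distance 4: (row=1, col=1), (row=2, col=0), (row=2, col=2)
  Distance 5: (row=0, col=1), (row=1, col=2)  <- goal reached here
One shortest path (5 moves): (row=5, col=1) -> (row=4, col=1) -> (row=3, col=1) -> (row=2, col=1) -> (row=2, col=2) -> (row=1, col=2)

Answer: Shortest path length: 5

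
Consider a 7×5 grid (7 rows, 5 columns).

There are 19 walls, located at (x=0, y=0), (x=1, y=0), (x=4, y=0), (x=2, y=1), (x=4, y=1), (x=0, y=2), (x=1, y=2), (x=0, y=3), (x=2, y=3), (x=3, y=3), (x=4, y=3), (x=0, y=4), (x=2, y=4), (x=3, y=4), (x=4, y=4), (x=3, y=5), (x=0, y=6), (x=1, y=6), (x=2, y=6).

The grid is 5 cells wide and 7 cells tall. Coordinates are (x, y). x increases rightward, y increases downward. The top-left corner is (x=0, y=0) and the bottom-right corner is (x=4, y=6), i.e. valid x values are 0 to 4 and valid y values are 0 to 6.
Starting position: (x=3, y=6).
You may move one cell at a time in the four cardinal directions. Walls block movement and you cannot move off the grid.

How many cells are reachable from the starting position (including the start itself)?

BFS flood-fill from (x=3, y=6):
  Distance 0: (x=3, y=6)
  Distance 1: (x=4, y=6)
  Distance 2: (x=4, y=5)
Total reachable: 3 (grid has 16 open cells total)

Answer: Reachable cells: 3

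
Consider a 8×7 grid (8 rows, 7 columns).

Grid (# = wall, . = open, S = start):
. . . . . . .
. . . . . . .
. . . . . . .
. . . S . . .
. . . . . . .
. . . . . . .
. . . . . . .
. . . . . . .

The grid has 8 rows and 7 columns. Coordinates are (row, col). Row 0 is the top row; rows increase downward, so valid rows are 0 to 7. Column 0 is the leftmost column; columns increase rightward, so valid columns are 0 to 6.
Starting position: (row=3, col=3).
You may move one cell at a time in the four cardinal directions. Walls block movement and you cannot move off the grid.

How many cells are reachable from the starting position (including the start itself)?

BFS flood-fill from (row=3, col=3):
  Distance 0: (row=3, col=3)
  Distance 1: (row=2, col=3), (row=3, col=2), (row=3, col=4), (row=4, col=3)
  Distance 2: (row=1, col=3), (row=2, col=2), (row=2, col=4), (row=3, col=1), (row=3, col=5), (row=4, col=2), (row=4, col=4), (row=5, col=3)
  Distance 3: (row=0, col=3), (row=1, col=2), (row=1, col=4), (row=2, col=1), (row=2, col=5), (row=3, col=0), (row=3, col=6), (row=4, col=1), (row=4, col=5), (row=5, col=2), (row=5, col=4), (row=6, col=3)
  Distance 4: (row=0, col=2), (row=0, col=4), (row=1, col=1), (row=1, col=5), (row=2, col=0), (row=2, col=6), (row=4, col=0), (row=4, col=6), (row=5, col=1), (row=5, col=5), (row=6, col=2), (row=6, col=4), (row=7, col=3)
  Distance 5: (row=0, col=1), (row=0, col=5), (row=1, col=0), (row=1, col=6), (row=5, col=0), (row=5, col=6), (row=6, col=1), (row=6, col=5), (row=7, col=2), (row=7, col=4)
  Distance 6: (row=0, col=0), (row=0, col=6), (row=6, col=0), (row=6, col=6), (row=7, col=1), (row=7, col=5)
  Distance 7: (row=7, col=0), (row=7, col=6)
Total reachable: 56 (grid has 56 open cells total)

Answer: Reachable cells: 56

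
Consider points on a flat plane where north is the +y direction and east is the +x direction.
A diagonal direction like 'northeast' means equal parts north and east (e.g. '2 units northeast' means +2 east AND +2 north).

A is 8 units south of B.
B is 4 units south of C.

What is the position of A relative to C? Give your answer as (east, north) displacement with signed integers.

Answer: A is at (east=0, north=-12) relative to C.

Derivation:
Place C at the origin (east=0, north=0).
  B is 4 units south of C: delta (east=+0, north=-4); B at (east=0, north=-4).
  A is 8 units south of B: delta (east=+0, north=-8); A at (east=0, north=-12).
Therefore A relative to C: (east=0, north=-12).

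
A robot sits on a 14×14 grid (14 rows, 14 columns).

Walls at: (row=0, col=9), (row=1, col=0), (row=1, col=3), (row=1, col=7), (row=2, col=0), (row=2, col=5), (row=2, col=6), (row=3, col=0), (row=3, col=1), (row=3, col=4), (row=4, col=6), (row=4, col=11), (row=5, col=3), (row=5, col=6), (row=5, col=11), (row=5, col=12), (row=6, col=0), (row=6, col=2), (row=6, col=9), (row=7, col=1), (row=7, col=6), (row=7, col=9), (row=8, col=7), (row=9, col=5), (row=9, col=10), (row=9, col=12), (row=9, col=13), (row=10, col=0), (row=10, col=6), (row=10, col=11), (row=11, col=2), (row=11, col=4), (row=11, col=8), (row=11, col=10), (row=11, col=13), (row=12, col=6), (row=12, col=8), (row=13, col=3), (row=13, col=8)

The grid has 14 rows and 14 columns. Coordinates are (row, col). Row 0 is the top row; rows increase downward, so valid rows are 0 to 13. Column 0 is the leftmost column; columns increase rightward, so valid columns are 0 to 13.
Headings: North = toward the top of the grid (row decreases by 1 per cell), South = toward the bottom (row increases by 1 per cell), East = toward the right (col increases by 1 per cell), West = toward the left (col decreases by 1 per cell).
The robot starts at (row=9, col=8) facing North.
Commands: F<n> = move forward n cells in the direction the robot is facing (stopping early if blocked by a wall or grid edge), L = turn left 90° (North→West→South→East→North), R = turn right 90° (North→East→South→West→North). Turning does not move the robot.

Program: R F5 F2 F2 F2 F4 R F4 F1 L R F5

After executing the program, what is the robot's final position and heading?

Answer: Final position: (row=13, col=9), facing South

Derivation:
Start: (row=9, col=8), facing North
  R: turn right, now facing East
  F5: move forward 1/5 (blocked), now at (row=9, col=9)
  [×3]F2: move forward 0/2 (blocked), now at (row=9, col=9)
  F4: move forward 0/4 (blocked), now at (row=9, col=9)
  R: turn right, now facing South
  F4: move forward 4, now at (row=13, col=9)
  F1: move forward 0/1 (blocked), now at (row=13, col=9)
  L: turn left, now facing East
  R: turn right, now facing South
  F5: move forward 0/5 (blocked), now at (row=13, col=9)
Final: (row=13, col=9), facing South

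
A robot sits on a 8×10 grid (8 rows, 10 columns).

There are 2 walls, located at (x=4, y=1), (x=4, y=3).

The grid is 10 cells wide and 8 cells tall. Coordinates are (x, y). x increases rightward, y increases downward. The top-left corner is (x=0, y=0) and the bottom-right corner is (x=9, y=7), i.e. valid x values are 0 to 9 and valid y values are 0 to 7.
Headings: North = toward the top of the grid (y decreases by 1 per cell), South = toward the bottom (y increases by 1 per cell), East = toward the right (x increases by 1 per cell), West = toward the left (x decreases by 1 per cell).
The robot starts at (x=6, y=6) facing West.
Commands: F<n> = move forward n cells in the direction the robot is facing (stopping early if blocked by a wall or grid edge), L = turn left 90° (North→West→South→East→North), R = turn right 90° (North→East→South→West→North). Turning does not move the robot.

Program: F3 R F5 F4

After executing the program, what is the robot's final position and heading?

Start: (x=6, y=6), facing West
  F3: move forward 3, now at (x=3, y=6)
  R: turn right, now facing North
  F5: move forward 5, now at (x=3, y=1)
  F4: move forward 1/4 (blocked), now at (x=3, y=0)
Final: (x=3, y=0), facing North

Answer: Final position: (x=3, y=0), facing North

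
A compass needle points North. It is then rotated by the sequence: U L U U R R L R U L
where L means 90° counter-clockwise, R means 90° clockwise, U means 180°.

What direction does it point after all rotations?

Answer: Final heading: North

Derivation:
Start: North
  U (U-turn (180°)) -> South
  L (left (90° counter-clockwise)) -> East
  U (U-turn (180°)) -> West
  U (U-turn (180°)) -> East
  R (right (90° clockwise)) -> South
  R (right (90° clockwise)) -> West
  L (left (90° counter-clockwise)) -> South
  R (right (90° clockwise)) -> West
  U (U-turn (180°)) -> East
  L (left (90° counter-clockwise)) -> North
Final: North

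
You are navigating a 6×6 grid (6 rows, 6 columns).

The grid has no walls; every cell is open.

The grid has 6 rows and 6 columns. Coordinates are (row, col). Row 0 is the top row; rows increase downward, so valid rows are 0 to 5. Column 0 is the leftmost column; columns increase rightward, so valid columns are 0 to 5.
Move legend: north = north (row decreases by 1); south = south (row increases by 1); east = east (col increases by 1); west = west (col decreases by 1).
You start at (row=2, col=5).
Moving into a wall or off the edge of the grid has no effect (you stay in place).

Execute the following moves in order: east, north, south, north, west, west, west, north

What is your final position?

Answer: Final position: (row=0, col=2)

Derivation:
Start: (row=2, col=5)
  east (east): blocked, stay at (row=2, col=5)
  north (north): (row=2, col=5) -> (row=1, col=5)
  south (south): (row=1, col=5) -> (row=2, col=5)
  north (north): (row=2, col=5) -> (row=1, col=5)
  west (west): (row=1, col=5) -> (row=1, col=4)
  west (west): (row=1, col=4) -> (row=1, col=3)
  west (west): (row=1, col=3) -> (row=1, col=2)
  north (north): (row=1, col=2) -> (row=0, col=2)
Final: (row=0, col=2)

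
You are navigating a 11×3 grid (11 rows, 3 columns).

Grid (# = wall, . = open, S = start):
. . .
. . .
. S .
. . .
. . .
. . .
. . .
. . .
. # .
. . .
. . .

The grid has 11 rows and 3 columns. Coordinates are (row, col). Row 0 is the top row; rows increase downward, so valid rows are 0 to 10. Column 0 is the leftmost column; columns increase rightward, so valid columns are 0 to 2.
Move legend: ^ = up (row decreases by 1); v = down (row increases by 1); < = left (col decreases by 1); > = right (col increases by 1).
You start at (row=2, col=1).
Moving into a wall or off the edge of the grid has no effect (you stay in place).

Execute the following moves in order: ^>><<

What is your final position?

Start: (row=2, col=1)
  ^ (up): (row=2, col=1) -> (row=1, col=1)
  > (right): (row=1, col=1) -> (row=1, col=2)
  > (right): blocked, stay at (row=1, col=2)
  < (left): (row=1, col=2) -> (row=1, col=1)
  < (left): (row=1, col=1) -> (row=1, col=0)
Final: (row=1, col=0)

Answer: Final position: (row=1, col=0)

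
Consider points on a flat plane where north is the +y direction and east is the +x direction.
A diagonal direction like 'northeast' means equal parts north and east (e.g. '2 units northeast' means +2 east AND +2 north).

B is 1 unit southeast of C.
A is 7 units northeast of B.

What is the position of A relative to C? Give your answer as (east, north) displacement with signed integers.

Answer: A is at (east=8, north=6) relative to C.

Derivation:
Place C at the origin (east=0, north=0).
  B is 1 unit southeast of C: delta (east=+1, north=-1); B at (east=1, north=-1).
  A is 7 units northeast of B: delta (east=+7, north=+7); A at (east=8, north=6).
Therefore A relative to C: (east=8, north=6).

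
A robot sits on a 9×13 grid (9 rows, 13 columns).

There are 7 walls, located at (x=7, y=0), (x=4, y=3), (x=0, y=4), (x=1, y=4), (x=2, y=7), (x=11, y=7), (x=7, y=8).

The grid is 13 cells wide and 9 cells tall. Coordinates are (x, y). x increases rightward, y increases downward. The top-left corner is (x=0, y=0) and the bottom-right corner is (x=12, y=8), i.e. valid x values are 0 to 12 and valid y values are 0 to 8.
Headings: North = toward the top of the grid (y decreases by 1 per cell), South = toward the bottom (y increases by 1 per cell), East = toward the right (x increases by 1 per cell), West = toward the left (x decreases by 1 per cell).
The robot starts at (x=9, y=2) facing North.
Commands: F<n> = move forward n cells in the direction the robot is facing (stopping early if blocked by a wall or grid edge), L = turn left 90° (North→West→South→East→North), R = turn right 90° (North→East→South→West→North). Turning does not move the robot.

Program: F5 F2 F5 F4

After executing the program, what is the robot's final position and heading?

Answer: Final position: (x=9, y=0), facing North

Derivation:
Start: (x=9, y=2), facing North
  F5: move forward 2/5 (blocked), now at (x=9, y=0)
  F2: move forward 0/2 (blocked), now at (x=9, y=0)
  F5: move forward 0/5 (blocked), now at (x=9, y=0)
  F4: move forward 0/4 (blocked), now at (x=9, y=0)
Final: (x=9, y=0), facing North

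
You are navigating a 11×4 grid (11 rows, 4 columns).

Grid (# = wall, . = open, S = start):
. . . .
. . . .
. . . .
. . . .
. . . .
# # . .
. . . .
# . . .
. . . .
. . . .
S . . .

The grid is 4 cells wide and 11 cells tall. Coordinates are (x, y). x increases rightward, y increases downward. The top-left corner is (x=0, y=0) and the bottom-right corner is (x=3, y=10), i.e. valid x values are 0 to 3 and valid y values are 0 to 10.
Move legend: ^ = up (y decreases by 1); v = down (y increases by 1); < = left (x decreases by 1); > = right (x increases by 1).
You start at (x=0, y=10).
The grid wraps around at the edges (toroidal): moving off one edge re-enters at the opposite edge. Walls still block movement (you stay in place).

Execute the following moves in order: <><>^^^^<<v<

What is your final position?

Start: (x=0, y=10)
  < (left): (x=0, y=10) -> (x=3, y=10)
  > (right): (x=3, y=10) -> (x=0, y=10)
  < (left): (x=0, y=10) -> (x=3, y=10)
  > (right): (x=3, y=10) -> (x=0, y=10)
  ^ (up): (x=0, y=10) -> (x=0, y=9)
  ^ (up): (x=0, y=9) -> (x=0, y=8)
  ^ (up): blocked, stay at (x=0, y=8)
  ^ (up): blocked, stay at (x=0, y=8)
  < (left): (x=0, y=8) -> (x=3, y=8)
  < (left): (x=3, y=8) -> (x=2, y=8)
  v (down): (x=2, y=8) -> (x=2, y=9)
  < (left): (x=2, y=9) -> (x=1, y=9)
Final: (x=1, y=9)

Answer: Final position: (x=1, y=9)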